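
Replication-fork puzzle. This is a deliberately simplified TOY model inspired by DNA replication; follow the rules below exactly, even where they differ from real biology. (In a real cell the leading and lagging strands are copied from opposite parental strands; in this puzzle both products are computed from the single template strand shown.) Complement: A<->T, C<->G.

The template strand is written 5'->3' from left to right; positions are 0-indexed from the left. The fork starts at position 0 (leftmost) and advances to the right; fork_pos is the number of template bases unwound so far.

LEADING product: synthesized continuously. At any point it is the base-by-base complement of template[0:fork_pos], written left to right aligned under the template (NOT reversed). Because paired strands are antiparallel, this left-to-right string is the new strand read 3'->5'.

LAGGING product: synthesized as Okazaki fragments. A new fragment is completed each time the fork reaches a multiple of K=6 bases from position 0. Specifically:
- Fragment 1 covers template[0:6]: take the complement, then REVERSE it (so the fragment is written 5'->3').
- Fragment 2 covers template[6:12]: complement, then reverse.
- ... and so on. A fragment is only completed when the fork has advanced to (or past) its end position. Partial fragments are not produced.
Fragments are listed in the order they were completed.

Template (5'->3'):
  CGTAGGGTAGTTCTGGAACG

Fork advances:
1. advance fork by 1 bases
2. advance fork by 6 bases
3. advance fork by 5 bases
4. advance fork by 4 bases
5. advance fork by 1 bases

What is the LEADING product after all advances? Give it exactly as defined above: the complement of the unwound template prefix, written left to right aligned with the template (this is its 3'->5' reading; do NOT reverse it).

Step 1: advance 1 -> fork_pos = 0 + 1 = 1.
Step 2: advance 6 -> fork_pos = 1 + 6 = 7.
Step 3: advance 5 -> fork_pos = 7 + 5 = 12.
Step 4: advance 4 -> fork_pos = 12 + 4 = 16.
Step 5: advance 1 -> fork_pos = 16 + 1 = 17.
Unwound prefix: template[0:17] = CGTAGGGTAGTTCTGGA
Complement it base by base (A<->T, C<->G), keeping left-to-right order:
  [0:5] CGTAG -> GCATC
  [5:10] GGTAG -> CCATC
  [10:15] TTCTG -> AAGAC
  [15:17] GA -> CT
Concatenate: GCATCCCATCAAGACCT (length 17; written aligned with the template, i.e. 3'->5').

Answer: GCATCCCATCAAGACCT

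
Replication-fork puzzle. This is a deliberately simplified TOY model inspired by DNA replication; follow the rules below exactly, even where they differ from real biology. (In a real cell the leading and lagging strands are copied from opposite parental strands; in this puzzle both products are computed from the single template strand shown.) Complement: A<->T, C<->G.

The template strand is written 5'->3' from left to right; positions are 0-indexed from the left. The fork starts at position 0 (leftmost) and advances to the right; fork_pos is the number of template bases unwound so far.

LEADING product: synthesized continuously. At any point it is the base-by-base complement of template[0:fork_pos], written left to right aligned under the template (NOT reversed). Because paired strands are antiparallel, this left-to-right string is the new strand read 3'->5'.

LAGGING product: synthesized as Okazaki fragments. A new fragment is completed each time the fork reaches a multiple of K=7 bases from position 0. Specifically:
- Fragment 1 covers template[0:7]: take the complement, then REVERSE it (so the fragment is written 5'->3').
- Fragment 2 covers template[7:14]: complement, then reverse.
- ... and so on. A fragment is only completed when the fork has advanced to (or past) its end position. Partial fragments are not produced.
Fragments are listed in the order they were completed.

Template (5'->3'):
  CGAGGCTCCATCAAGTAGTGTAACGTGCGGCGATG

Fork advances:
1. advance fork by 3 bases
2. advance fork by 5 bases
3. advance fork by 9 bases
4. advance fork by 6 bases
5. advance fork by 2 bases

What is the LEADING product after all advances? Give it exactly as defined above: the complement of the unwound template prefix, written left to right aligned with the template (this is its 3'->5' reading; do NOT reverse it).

Answer: GCTCCGAGGTAGTTCATCACATTGC

Derivation:
Step 1: advance 3 -> fork_pos = 0 + 3 = 3.
Step 2: advance 5 -> fork_pos = 3 + 5 = 8.
Step 3: advance 9 -> fork_pos = 8 + 9 = 17.
Step 4: advance 6 -> fork_pos = 17 + 6 = 23.
Step 5: advance 2 -> fork_pos = 23 + 2 = 25.
Unwound prefix: template[0:25] = CGAGGCTCCATCAAGTAGTGTAACG
Complement it base by base (A<->T, C<->G), keeping left-to-right order:
  [0:5] CGAGG -> GCTCC
  [5:10] CTCCA -> GAGGT
  [10:15] TCAAG -> AGTTC
  [15:20] TAGTG -> ATCAC
  [20:25] TAACG -> ATTGC
Concatenate: GCTCCGAGGTAGTTCATCACATTGC (length 25; written aligned with the template, i.e. 3'->5').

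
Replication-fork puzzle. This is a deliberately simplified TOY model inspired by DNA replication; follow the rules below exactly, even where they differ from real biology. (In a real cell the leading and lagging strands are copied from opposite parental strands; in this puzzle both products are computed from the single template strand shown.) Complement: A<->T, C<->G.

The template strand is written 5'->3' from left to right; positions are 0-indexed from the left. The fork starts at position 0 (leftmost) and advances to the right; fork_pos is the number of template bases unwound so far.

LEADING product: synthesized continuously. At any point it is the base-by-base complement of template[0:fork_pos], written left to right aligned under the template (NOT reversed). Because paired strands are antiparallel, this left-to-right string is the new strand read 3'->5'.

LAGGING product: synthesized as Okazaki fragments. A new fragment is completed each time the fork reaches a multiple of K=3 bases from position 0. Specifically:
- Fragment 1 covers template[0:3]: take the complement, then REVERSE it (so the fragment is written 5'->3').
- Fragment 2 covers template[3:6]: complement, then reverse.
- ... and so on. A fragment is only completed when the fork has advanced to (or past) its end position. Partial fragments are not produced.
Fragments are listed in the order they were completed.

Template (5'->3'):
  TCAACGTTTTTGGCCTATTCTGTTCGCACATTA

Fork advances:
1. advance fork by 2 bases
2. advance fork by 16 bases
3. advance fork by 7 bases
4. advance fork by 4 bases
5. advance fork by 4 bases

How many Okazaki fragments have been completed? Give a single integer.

Answer: 11

Derivation:
Step 1: advance 2 -> fork_pos = 0 + 2 = 2. Next multiple of 3 is 3 (not reached); still 0 fragment(s).
Step 2: advance 16 -> fork_pos = 2 + 16 = 18. Reached multiple(s) of 3: 3, 6, 9, 12, 15, 18 -> fragments 1-6 completed (6 total).
Step 3: advance 7 -> fork_pos = 18 + 7 = 25. Reached multiple(s) of 3: 21, 24 -> fragments 7-8 completed (8 total).
Step 4: advance 4 -> fork_pos = 25 + 4 = 29. Reached multiple(s) of 3: 27 -> fragment 9 completed (9 total).
Step 5: advance 4 -> fork_pos = 29 + 4 = 33. Reached multiple(s) of 3: 30, 33 -> fragments 10-11 completed (11 total).
Check: final fork_pos = 33; the multiples of 3 that are <= 33 are 3..33 -> 33 // 3 = 11 completed fragment(s).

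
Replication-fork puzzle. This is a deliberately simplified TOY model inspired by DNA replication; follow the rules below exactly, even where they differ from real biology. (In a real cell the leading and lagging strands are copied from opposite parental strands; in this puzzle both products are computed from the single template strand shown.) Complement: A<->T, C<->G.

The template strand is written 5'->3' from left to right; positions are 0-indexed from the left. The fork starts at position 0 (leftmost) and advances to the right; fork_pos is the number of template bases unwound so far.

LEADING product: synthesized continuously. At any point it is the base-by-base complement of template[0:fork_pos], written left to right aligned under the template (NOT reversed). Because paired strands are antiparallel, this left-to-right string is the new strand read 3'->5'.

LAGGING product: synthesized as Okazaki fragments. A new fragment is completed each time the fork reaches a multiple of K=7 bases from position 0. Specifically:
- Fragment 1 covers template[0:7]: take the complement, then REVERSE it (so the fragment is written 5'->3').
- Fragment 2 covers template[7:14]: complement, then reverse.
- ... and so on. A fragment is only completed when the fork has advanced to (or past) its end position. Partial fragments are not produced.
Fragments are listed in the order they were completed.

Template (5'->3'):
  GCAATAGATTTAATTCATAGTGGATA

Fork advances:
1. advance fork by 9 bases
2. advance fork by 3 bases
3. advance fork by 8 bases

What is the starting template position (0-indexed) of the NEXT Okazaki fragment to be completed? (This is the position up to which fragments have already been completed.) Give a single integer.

Step 1: advance 9 -> fork_pos = 0 + 9 = 9. Reached multiple(s) of 7: 7 -> fragment 1 completed (1 total).
Step 2: advance 3 -> fork_pos = 9 + 3 = 12. Next multiple of 7 is 14 (not reached); still 1 fragment(s).
Step 3: advance 8 -> fork_pos = 12 + 8 = 20. Reached multiple(s) of 7: 14 -> fragment 2 completed (2 total).
2 fragment(s) completed, covering template[0:14] (2 x 7 = 14). The next fragment, fragment 3, covers template[14:21], so it starts at position 14.

Answer: 14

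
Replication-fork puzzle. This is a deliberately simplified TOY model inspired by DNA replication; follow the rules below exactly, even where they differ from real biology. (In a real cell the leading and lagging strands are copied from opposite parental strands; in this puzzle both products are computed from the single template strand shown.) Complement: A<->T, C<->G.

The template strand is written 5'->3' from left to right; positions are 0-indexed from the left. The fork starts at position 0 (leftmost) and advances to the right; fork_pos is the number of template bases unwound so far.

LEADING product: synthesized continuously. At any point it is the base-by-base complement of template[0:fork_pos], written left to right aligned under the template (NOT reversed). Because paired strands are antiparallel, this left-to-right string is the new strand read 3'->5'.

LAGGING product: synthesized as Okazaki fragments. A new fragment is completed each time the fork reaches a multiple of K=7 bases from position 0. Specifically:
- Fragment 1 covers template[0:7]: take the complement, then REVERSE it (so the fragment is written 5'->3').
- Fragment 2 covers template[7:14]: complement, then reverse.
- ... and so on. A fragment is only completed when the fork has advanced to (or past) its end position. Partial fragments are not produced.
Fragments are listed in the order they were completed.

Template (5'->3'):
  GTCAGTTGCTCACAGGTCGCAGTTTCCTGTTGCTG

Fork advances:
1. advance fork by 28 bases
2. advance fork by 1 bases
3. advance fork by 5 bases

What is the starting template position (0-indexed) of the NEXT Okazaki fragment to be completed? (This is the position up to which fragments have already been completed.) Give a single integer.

Answer: 28

Derivation:
Step 1: advance 28 -> fork_pos = 0 + 28 = 28. Reached multiple(s) of 7: 7, 14, 21, 28 -> fragments 1-4 completed (4 total).
Step 2: advance 1 -> fork_pos = 28 + 1 = 29. Next multiple of 7 is 35 (not reached); still 4 fragment(s).
Step 3: advance 5 -> fork_pos = 29 + 5 = 34. Next multiple of 7 is 35 (not reached); still 4 fragment(s).
4 fragment(s) completed, covering template[0:28] (4 x 7 = 28). The next fragment, fragment 5, covers template[28:35], so it starts at position 28.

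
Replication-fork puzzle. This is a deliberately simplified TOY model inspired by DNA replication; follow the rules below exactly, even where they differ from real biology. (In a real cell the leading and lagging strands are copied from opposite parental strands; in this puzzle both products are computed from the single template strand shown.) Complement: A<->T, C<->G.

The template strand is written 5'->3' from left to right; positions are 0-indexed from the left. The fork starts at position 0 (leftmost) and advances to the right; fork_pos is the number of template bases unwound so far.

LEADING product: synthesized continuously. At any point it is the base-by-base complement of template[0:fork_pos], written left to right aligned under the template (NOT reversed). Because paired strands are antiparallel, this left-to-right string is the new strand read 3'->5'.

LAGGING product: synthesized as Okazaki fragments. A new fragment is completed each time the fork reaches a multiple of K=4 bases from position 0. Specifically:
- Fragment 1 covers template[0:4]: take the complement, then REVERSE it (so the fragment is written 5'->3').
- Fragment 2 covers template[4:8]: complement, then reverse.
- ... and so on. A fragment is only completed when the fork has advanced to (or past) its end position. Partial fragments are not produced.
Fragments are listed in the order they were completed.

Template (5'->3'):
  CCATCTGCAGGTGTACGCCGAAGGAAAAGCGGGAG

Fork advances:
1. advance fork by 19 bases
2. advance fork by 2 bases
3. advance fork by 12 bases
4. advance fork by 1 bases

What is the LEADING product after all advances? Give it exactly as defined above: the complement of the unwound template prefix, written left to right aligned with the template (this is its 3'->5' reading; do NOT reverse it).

Step 1: advance 19 -> fork_pos = 0 + 19 = 19.
Step 2: advance 2 -> fork_pos = 19 + 2 = 21.
Step 3: advance 12 -> fork_pos = 21 + 12 = 33.
Step 4: advance 1 -> fork_pos = 33 + 1 = 34.
Unwound prefix: template[0:34] = CCATCTGCAGGTGTACGCCGAAGGAAAAGCGGGA
Complement it base by base (A<->T, C<->G), keeping left-to-right order:
  [0:5] CCATC -> GGTAG
  [5:10] TGCAG -> ACGTC
  [10:15] GTGTA -> CACAT
  [15:20] CGCCG -> GCGGC
  [20:25] AAGGA -> TTCCT
  [25:30] AAAGC -> TTTCG
  [30:34] GGGA -> CCCT
Concatenate: GGTAGACGTCCACATGCGGCTTCCTTTTCGCCCT (length 34; written aligned with the template, i.e. 3'->5').

Answer: GGTAGACGTCCACATGCGGCTTCCTTTTCGCCCT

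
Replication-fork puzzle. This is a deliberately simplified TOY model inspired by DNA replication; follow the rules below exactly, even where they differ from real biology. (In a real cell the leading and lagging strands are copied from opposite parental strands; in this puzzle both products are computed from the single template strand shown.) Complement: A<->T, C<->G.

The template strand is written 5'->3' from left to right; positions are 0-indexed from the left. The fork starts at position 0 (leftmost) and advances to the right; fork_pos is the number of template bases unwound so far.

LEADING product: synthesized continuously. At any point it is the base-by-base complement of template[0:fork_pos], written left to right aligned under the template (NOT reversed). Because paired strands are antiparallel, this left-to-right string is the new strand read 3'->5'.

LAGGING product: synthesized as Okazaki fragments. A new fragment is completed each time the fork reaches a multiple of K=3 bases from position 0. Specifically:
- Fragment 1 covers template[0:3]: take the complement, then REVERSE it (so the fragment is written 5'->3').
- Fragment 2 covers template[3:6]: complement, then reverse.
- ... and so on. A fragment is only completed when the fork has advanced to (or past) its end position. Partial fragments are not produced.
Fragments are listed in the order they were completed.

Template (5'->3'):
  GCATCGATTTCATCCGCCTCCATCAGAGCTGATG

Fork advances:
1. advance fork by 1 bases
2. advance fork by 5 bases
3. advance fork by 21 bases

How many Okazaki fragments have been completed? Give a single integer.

Step 1: advance 1 -> fork_pos = 0 + 1 = 1. Next multiple of 3 is 3 (not reached); still 0 fragment(s).
Step 2: advance 5 -> fork_pos = 1 + 5 = 6. Reached multiple(s) of 3: 3, 6 -> fragments 1-2 completed (2 total).
Step 3: advance 21 -> fork_pos = 6 + 21 = 27. Reached multiple(s) of 3: 9, 12, 15, 18, 21, 24, 27 -> fragments 3-9 completed (9 total).
Check: final fork_pos = 27; the multiples of 3 that are <= 27 are 3..27 -> 27 // 3 = 9 completed fragment(s).

Answer: 9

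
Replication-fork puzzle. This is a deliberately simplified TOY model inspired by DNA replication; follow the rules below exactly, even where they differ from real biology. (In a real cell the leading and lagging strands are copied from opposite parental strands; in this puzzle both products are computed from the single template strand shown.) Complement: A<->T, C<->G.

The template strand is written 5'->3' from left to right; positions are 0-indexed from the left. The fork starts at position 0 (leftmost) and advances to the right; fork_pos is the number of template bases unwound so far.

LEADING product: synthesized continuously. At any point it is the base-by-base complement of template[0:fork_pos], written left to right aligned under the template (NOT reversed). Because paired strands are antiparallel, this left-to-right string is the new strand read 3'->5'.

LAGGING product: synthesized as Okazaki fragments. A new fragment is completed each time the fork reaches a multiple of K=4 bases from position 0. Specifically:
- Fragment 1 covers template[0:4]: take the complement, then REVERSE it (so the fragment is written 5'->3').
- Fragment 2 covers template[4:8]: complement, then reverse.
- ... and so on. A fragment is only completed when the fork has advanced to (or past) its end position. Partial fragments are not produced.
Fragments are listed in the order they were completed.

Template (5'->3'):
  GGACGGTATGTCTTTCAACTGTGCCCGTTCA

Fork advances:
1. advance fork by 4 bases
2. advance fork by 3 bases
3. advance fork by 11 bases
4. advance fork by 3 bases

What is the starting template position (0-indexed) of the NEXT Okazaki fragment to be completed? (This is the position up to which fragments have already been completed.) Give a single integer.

Answer: 20

Derivation:
Step 1: advance 4 -> fork_pos = 0 + 4 = 4. Reached multiple(s) of 4: 4 -> fragment 1 completed (1 total).
Step 2: advance 3 -> fork_pos = 4 + 3 = 7. Next multiple of 4 is 8 (not reached); still 1 fragment(s).
Step 3: advance 11 -> fork_pos = 7 + 11 = 18. Reached multiple(s) of 4: 8, 12, 16 -> fragments 2-4 completed (4 total).
Step 4: advance 3 -> fork_pos = 18 + 3 = 21. Reached multiple(s) of 4: 20 -> fragment 5 completed (5 total).
5 fragment(s) completed, covering template[0:20] (5 x 4 = 20). The next fragment, fragment 6, covers template[20:24], so it starts at position 20.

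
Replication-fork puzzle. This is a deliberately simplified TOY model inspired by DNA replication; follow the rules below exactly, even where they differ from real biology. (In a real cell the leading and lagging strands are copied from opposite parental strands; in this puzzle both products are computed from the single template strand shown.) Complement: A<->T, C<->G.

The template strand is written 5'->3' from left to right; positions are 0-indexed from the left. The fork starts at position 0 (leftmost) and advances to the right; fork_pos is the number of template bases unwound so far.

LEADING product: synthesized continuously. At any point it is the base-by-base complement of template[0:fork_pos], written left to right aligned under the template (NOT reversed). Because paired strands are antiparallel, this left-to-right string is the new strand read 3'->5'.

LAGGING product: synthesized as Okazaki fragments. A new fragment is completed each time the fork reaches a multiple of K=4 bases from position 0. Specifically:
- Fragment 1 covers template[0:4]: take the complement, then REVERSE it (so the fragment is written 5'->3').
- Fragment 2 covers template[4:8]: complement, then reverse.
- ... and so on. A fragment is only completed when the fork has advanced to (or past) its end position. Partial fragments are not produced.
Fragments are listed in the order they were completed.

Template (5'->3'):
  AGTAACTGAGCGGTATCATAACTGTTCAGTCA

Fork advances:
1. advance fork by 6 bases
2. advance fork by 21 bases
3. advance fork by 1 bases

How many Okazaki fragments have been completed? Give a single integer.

Step 1: advance 6 -> fork_pos = 0 + 6 = 6. Reached multiple(s) of 4: 4 -> fragment 1 completed (1 total).
Step 2: advance 21 -> fork_pos = 6 + 21 = 27. Reached multiple(s) of 4: 8, 12, 16, 20, 24 -> fragments 2-6 completed (6 total).
Step 3: advance 1 -> fork_pos = 27 + 1 = 28. Reached multiple(s) of 4: 28 -> fragment 7 completed (7 total).
Check: final fork_pos = 28; the multiples of 4 that are <= 28 are 4..28 -> 28 // 4 = 7 completed fragment(s).

Answer: 7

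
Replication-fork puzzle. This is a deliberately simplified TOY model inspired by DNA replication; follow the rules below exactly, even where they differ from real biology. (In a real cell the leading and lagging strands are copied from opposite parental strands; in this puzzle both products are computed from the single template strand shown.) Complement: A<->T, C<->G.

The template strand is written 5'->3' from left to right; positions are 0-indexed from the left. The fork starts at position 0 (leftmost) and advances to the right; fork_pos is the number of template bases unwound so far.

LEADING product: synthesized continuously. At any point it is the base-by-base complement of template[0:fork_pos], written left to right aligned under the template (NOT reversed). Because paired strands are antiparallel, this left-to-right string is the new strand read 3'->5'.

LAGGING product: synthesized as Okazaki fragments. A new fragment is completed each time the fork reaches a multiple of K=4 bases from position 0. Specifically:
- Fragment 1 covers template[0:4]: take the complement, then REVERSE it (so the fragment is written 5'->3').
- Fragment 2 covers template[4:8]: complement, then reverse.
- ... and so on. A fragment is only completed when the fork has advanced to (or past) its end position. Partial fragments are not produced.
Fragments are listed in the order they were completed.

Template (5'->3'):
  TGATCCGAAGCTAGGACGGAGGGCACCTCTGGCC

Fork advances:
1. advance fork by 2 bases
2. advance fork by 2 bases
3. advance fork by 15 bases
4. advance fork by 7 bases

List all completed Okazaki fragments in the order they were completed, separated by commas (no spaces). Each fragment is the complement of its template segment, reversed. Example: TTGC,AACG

Answer: ATCA,TCGG,AGCT,TCCT,TCCG,GCCC

Derivation:
Step 1: advance 2 -> fork_pos = 0 + 2 = 2. Next multiple of 4 is 4 (not reached); still 0 fragment(s).
Step 2: advance 2 -> fork_pos = 2 + 2 = 4. Reached multiple(s) of 4: 4 -> fragment 1 completed (1 total).
Step 3: advance 15 -> fork_pos = 4 + 15 = 19. Reached multiple(s) of 4: 8, 12, 16 -> fragments 2-4 completed (4 total).
Step 4: advance 7 -> fork_pos = 19 + 7 = 26. Reached multiple(s) of 4: 20, 24 -> fragments 5-6 completed (6 total).
Final fork_pos = 26, so 6 fragment(s) are complete. Build each: template segment -> complement -> reverse.
Fragment 1: template[0:4] = TGAT -> complement ACTA -> reversed ATCA
Fragment 2: template[4:8] = CCGA -> complement GGCT -> reversed TCGG
Fragment 3: template[8:12] = AGCT -> complement TCGA -> reversed AGCT
Fragment 4: template[12:16] = AGGA -> complement TCCT -> reversed TCCT
Fragment 5: template[16:20] = CGGA -> complement GCCT -> reversed TCCG
Fragment 6: template[20:24] = GGGC -> complement CCCG -> reversed GCCC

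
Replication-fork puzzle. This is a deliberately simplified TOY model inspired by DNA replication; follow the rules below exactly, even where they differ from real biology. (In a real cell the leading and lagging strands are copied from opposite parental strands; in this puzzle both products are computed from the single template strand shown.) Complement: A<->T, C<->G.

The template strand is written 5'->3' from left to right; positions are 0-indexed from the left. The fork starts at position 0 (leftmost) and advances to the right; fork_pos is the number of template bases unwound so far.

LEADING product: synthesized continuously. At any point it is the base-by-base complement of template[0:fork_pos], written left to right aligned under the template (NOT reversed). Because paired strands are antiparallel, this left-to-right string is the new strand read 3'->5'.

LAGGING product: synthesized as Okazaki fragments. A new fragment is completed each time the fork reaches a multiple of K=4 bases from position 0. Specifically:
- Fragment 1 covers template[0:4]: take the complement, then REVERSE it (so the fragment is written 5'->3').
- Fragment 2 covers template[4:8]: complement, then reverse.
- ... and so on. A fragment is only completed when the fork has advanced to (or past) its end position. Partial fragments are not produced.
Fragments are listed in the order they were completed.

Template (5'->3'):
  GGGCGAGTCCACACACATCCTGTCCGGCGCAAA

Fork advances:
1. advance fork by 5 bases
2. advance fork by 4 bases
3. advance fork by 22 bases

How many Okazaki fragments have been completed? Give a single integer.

Step 1: advance 5 -> fork_pos = 0 + 5 = 5. Reached multiple(s) of 4: 4 -> fragment 1 completed (1 total).
Step 2: advance 4 -> fork_pos = 5 + 4 = 9. Reached multiple(s) of 4: 8 -> fragment 2 completed (2 total).
Step 3: advance 22 -> fork_pos = 9 + 22 = 31. Reached multiple(s) of 4: 12, 16, 20, 24, 28 -> fragments 3-7 completed (7 total).
Check: final fork_pos = 31; the multiples of 4 that are <= 31 are 4..28 -> 31 // 4 = 7 completed fragment(s).

Answer: 7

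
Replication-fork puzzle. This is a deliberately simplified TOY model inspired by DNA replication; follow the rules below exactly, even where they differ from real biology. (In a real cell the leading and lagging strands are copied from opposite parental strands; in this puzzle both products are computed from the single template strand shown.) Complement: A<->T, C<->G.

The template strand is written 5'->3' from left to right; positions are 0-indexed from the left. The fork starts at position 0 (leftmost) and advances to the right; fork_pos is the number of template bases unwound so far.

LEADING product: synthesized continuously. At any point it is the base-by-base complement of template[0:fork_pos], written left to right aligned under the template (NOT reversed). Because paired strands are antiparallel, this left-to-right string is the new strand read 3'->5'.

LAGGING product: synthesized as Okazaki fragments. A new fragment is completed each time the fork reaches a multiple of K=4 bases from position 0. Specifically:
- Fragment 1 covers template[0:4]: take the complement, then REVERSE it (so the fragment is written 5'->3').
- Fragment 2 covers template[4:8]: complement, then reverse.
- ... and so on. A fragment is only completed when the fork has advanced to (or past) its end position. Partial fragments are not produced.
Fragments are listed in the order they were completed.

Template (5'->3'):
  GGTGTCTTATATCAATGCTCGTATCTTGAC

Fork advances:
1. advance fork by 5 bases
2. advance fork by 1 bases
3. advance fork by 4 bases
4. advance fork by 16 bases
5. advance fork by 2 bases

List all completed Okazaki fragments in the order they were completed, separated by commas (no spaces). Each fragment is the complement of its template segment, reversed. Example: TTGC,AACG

Step 1: advance 5 -> fork_pos = 0 + 5 = 5. Reached multiple(s) of 4: 4 -> fragment 1 completed (1 total).
Step 2: advance 1 -> fork_pos = 5 + 1 = 6. Next multiple of 4 is 8 (not reached); still 1 fragment(s).
Step 3: advance 4 -> fork_pos = 6 + 4 = 10. Reached multiple(s) of 4: 8 -> fragment 2 completed (2 total).
Step 4: advance 16 -> fork_pos = 10 + 16 = 26. Reached multiple(s) of 4: 12, 16, 20, 24 -> fragments 3-6 completed (6 total).
Step 5: advance 2 -> fork_pos = 26 + 2 = 28. Reached multiple(s) of 4: 28 -> fragment 7 completed (7 total).
Final fork_pos = 28, so 7 fragment(s) are complete. Build each: template segment -> complement -> reverse.
Fragment 1: template[0:4] = GGTG -> complement CCAC -> reversed CACC
Fragment 2: template[4:8] = TCTT -> complement AGAA -> reversed AAGA
Fragment 3: template[8:12] = ATAT -> complement TATA -> reversed ATAT
Fragment 4: template[12:16] = CAAT -> complement GTTA -> reversed ATTG
Fragment 5: template[16:20] = GCTC -> complement CGAG -> reversed GAGC
Fragment 6: template[20:24] = GTAT -> complement CATA -> reversed ATAC
Fragment 7: template[24:28] = CTTG -> complement GAAC -> reversed CAAG

Answer: CACC,AAGA,ATAT,ATTG,GAGC,ATAC,CAAG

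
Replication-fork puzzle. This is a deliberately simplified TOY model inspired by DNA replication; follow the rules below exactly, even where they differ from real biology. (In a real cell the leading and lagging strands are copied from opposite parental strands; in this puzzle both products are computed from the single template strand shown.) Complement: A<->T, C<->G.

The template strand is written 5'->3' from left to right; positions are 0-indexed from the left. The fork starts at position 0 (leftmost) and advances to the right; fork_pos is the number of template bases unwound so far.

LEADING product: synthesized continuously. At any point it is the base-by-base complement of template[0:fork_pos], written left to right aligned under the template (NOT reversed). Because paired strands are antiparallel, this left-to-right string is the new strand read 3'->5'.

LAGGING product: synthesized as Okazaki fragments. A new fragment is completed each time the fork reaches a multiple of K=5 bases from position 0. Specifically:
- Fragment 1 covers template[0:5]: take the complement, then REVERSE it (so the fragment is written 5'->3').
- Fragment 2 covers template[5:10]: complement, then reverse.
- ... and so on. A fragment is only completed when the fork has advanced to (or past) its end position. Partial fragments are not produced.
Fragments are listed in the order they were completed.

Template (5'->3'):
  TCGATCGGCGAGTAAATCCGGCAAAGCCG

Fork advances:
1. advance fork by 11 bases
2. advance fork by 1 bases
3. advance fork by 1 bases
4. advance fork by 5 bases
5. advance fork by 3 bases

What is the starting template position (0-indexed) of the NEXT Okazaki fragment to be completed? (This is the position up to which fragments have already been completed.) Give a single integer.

Answer: 20

Derivation:
Step 1: advance 11 -> fork_pos = 0 + 11 = 11. Reached multiple(s) of 5: 5, 10 -> fragments 1-2 completed (2 total).
Step 2: advance 1 -> fork_pos = 11 + 1 = 12. Next multiple of 5 is 15 (not reached); still 2 fragment(s).
Step 3: advance 1 -> fork_pos = 12 + 1 = 13. Next multiple of 5 is 15 (not reached); still 2 fragment(s).
Step 4: advance 5 -> fork_pos = 13 + 5 = 18. Reached multiple(s) of 5: 15 -> fragment 3 completed (3 total).
Step 5: advance 3 -> fork_pos = 18 + 3 = 21. Reached multiple(s) of 5: 20 -> fragment 4 completed (4 total).
4 fragment(s) completed, covering template[0:20] (4 x 5 = 20). The next fragment, fragment 5, covers template[20:25], so it starts at position 20.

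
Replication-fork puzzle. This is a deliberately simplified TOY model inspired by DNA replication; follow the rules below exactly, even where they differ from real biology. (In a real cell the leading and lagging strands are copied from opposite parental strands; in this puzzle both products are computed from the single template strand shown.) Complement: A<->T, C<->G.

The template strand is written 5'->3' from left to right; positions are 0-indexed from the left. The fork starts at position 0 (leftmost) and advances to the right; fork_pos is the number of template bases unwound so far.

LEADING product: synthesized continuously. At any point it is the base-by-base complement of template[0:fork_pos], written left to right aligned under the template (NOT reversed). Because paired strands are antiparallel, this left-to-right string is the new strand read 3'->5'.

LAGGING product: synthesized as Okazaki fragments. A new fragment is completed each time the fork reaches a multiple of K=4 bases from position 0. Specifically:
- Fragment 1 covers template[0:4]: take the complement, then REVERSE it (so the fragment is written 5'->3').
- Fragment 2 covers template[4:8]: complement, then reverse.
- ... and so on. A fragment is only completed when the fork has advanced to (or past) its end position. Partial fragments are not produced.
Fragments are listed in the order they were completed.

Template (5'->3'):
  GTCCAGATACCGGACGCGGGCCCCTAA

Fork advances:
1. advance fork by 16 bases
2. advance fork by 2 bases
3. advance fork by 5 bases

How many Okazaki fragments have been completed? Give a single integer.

Answer: 5

Derivation:
Step 1: advance 16 -> fork_pos = 0 + 16 = 16. Reached multiple(s) of 4: 4, 8, 12, 16 -> fragments 1-4 completed (4 total).
Step 2: advance 2 -> fork_pos = 16 + 2 = 18. Next multiple of 4 is 20 (not reached); still 4 fragment(s).
Step 3: advance 5 -> fork_pos = 18 + 5 = 23. Reached multiple(s) of 4: 20 -> fragment 5 completed (5 total).
Check: final fork_pos = 23; the multiples of 4 that are <= 23 are 4..20 -> 23 // 4 = 5 completed fragment(s).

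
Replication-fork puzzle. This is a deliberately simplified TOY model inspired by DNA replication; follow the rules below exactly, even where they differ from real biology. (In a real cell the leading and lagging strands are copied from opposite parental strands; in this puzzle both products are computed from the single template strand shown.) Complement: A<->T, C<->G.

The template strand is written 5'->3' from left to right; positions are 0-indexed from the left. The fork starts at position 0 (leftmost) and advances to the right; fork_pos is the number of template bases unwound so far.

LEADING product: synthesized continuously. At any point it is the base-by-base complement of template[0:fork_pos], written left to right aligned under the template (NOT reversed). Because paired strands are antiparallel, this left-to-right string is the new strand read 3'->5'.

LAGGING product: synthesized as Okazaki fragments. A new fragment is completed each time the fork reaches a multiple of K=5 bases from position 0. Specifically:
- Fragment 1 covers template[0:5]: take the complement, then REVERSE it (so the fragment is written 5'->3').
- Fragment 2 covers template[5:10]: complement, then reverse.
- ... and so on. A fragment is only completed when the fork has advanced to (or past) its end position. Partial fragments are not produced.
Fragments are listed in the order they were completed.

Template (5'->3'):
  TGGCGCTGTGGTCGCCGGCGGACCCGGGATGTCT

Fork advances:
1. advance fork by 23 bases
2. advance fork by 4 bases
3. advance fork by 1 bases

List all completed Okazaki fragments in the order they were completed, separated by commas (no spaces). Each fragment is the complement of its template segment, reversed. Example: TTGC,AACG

Step 1: advance 23 -> fork_pos = 0 + 23 = 23. Reached multiple(s) of 5: 5, 10, 15, 20 -> fragments 1-4 completed (4 total).
Step 2: advance 4 -> fork_pos = 23 + 4 = 27. Reached multiple(s) of 5: 25 -> fragment 5 completed (5 total).
Step 3: advance 1 -> fork_pos = 27 + 1 = 28. Next multiple of 5 is 30 (not reached); still 5 fragment(s).
Final fork_pos = 28, so 5 fragment(s) are complete. Build each: template segment -> complement -> reverse.
Fragment 1: template[0:5] = TGGCG -> complement ACCGC -> reversed CGCCA
Fragment 2: template[5:10] = CTGTG -> complement GACAC -> reversed CACAG
Fragment 3: template[10:15] = GTCGC -> complement CAGCG -> reversed GCGAC
Fragment 4: template[15:20] = CGGCG -> complement GCCGC -> reversed CGCCG
Fragment 5: template[20:25] = GACCC -> complement CTGGG -> reversed GGGTC

Answer: CGCCA,CACAG,GCGAC,CGCCG,GGGTC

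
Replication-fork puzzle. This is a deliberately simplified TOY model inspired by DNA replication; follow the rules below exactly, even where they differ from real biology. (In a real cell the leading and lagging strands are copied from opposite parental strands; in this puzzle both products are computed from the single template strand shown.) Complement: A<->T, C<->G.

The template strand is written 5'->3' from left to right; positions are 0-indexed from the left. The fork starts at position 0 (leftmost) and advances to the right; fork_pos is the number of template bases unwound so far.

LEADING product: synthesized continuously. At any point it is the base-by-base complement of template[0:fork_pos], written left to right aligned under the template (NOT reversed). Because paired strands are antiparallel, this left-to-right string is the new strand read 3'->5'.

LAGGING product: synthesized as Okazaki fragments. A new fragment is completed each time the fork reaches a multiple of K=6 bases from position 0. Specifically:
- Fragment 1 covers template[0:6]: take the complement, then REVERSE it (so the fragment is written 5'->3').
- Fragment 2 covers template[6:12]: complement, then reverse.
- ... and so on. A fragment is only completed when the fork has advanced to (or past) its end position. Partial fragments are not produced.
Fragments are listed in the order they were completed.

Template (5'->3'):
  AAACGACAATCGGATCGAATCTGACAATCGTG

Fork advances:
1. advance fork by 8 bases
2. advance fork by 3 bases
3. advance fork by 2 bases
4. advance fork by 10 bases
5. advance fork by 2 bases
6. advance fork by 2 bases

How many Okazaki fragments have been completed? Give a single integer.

Answer: 4

Derivation:
Step 1: advance 8 -> fork_pos = 0 + 8 = 8. Reached multiple(s) of 6: 6 -> fragment 1 completed (1 total).
Step 2: advance 3 -> fork_pos = 8 + 3 = 11. Next multiple of 6 is 12 (not reached); still 1 fragment(s).
Step 3: advance 2 -> fork_pos = 11 + 2 = 13. Reached multiple(s) of 6: 12 -> fragment 2 completed (2 total).
Step 4: advance 10 -> fork_pos = 13 + 10 = 23. Reached multiple(s) of 6: 18 -> fragment 3 completed (3 total).
Step 5: advance 2 -> fork_pos = 23 + 2 = 25. Reached multiple(s) of 6: 24 -> fragment 4 completed (4 total).
Step 6: advance 2 -> fork_pos = 25 + 2 = 27. Next multiple of 6 is 30 (not reached); still 4 fragment(s).
Check: final fork_pos = 27; the multiples of 6 that are <= 27 are 6..24 -> 27 // 6 = 4 completed fragment(s).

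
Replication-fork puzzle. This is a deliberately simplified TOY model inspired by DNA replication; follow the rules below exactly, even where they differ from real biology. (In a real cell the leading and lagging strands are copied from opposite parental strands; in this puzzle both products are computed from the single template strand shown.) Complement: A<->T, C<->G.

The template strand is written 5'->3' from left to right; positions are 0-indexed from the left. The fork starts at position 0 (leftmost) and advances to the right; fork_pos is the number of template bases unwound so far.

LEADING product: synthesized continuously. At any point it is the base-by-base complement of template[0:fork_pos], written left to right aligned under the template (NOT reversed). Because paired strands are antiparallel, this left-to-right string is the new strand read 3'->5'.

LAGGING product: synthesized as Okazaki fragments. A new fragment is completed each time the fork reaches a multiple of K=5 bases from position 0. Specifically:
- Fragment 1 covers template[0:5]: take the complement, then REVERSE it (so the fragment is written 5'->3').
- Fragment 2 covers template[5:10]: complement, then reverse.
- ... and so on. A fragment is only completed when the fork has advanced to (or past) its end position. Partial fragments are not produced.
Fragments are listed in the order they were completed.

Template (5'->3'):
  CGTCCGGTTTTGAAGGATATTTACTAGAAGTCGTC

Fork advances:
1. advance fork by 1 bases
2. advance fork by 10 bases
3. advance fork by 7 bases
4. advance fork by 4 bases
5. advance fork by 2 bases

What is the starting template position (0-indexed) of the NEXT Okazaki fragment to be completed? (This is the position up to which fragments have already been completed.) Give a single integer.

Answer: 20

Derivation:
Step 1: advance 1 -> fork_pos = 0 + 1 = 1. Next multiple of 5 is 5 (not reached); still 0 fragment(s).
Step 2: advance 10 -> fork_pos = 1 + 10 = 11. Reached multiple(s) of 5: 5, 10 -> fragments 1-2 completed (2 total).
Step 3: advance 7 -> fork_pos = 11 + 7 = 18. Reached multiple(s) of 5: 15 -> fragment 3 completed (3 total).
Step 4: advance 4 -> fork_pos = 18 + 4 = 22. Reached multiple(s) of 5: 20 -> fragment 4 completed (4 total).
Step 5: advance 2 -> fork_pos = 22 + 2 = 24. Next multiple of 5 is 25 (not reached); still 4 fragment(s).
4 fragment(s) completed, covering template[0:20] (4 x 5 = 20). The next fragment, fragment 5, covers template[20:25], so it starts at position 20.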